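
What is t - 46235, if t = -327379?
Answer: -373614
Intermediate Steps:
t - 46235 = -327379 - 46235 = -373614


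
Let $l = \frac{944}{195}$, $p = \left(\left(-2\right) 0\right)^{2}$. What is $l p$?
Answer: $0$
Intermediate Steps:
$p = 0$ ($p = 0^{2} = 0$)
$l = \frac{944}{195}$ ($l = 944 \cdot \frac{1}{195} = \frac{944}{195} \approx 4.841$)
$l p = \frac{944}{195} \cdot 0 = 0$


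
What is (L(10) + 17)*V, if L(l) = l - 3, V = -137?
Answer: -3288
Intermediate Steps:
L(l) = -3 + l
(L(10) + 17)*V = ((-3 + 10) + 17)*(-137) = (7 + 17)*(-137) = 24*(-137) = -3288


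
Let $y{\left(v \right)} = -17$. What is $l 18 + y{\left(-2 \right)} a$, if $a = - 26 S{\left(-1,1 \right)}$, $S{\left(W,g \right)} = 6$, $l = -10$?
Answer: $2472$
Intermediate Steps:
$a = -156$ ($a = \left(-26\right) 6 = -156$)
$l 18 + y{\left(-2 \right)} a = \left(-10\right) 18 - -2652 = -180 + 2652 = 2472$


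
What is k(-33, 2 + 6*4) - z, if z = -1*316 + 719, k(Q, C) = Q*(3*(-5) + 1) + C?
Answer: 85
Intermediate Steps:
k(Q, C) = C - 14*Q (k(Q, C) = Q*(-15 + 1) + C = Q*(-14) + C = -14*Q + C = C - 14*Q)
z = 403 (z = -316 + 719 = 403)
k(-33, 2 + 6*4) - z = ((2 + 6*4) - 14*(-33)) - 1*403 = ((2 + 24) + 462) - 403 = (26 + 462) - 403 = 488 - 403 = 85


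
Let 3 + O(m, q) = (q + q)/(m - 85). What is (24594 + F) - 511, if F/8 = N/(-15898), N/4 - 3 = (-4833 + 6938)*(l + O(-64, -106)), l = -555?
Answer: 31317004531/1184401 ≈ 26441.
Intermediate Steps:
O(m, q) = -3 + 2*q/(-85 + m) (O(m, q) = -3 + (q + q)/(m - 85) = -3 + (2*q)/(-85 + m) = -3 + 2*q/(-85 + m))
N = -698268812/149 (N = 12 + 4*((-4833 + 6938)*(-555 + (255 - 3*(-64) + 2*(-106))/(-85 - 64))) = 12 + 4*(2105*(-555 + (255 + 192 - 212)/(-149))) = 12 + 4*(2105*(-555 - 1/149*235)) = 12 + 4*(2105*(-555 - 235/149)) = 12 + 4*(2105*(-82930/149)) = 12 + 4*(-174567650/149) = 12 - 698270600/149 = -698268812/149 ≈ -4.6864e+6)
F = 2793075248/1184401 (F = 8*(-698268812/149/(-15898)) = 8*(-698268812/149*(-1/15898)) = 8*(349134406/1184401) = 2793075248/1184401 ≈ 2358.2)
(24594 + F) - 511 = (24594 + 2793075248/1184401) - 511 = 31922233442/1184401 - 511 = 31317004531/1184401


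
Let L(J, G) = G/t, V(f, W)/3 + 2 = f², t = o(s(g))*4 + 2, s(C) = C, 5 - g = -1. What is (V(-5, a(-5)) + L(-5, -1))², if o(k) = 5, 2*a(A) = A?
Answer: 2301289/484 ≈ 4754.7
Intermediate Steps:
g = 6 (g = 5 - 1*(-1) = 5 + 1 = 6)
a(A) = A/2
t = 22 (t = 5*4 + 2 = 20 + 2 = 22)
V(f, W) = -6 + 3*f²
L(J, G) = G/22
(V(-5, a(-5)) + L(-5, -1))² = ((-6 + 3*(-5)²) + (1/22)*(-1))² = ((-6 + 3*25) - 1/22)² = ((-6 + 75) - 1/22)² = (69 - 1/22)² = (1517/22)² = 2301289/484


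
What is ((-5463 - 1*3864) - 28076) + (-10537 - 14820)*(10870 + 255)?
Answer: -282134028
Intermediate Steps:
((-5463 - 1*3864) - 28076) + (-10537 - 14820)*(10870 + 255) = ((-5463 - 3864) - 28076) - 25357*11125 = (-9327 - 28076) - 282096625 = -37403 - 282096625 = -282134028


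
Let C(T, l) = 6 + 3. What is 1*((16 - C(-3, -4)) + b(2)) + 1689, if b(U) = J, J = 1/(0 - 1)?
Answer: 1695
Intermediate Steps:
C(T, l) = 9
J = -1 (J = 1/(-1) = -1)
b(U) = -1
1*((16 - C(-3, -4)) + b(2)) + 1689 = 1*((16 - 1*9) - 1) + 1689 = 1*((16 - 9) - 1) + 1689 = 1*(7 - 1) + 1689 = 1*6 + 1689 = 6 + 1689 = 1695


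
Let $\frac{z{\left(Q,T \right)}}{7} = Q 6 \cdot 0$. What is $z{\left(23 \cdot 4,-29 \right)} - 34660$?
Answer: $-34660$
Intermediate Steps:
$z{\left(Q,T \right)} = 0$ ($z{\left(Q,T \right)} = 7 Q 6 \cdot 0 = 7 \cdot 6 Q 0 = 7 \cdot 0 = 0$)
$z{\left(23 \cdot 4,-29 \right)} - 34660 = 0 - 34660 = -34660$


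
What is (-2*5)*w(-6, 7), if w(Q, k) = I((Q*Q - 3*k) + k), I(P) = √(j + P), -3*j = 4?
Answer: -10*√186/3 ≈ -45.461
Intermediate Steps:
j = -4/3 (j = -⅓*4 = -4/3 ≈ -1.3333)
I(P) = √(-4/3 + P)
w(Q, k) = √(-12 - 18*k + 9*Q²)/3 (w(Q, k) = √(-12 + 9*((Q*Q - 3*k) + k))/3 = √(-12 + 9*((Q² - 3*k) + k))/3 = √(-12 + 9*(Q² - 2*k))/3 = √(-12 + (-18*k + 9*Q²))/3 = √(-12 - 18*k + 9*Q²)/3)
(-2*5)*w(-6, 7) = (-2*5)*(√(-12 - 18*7 + 9*(-6)²)/3) = -10*√(-12 - 126 + 9*36)/3 = -10*√(-12 - 126 + 324)/3 = -10*√186/3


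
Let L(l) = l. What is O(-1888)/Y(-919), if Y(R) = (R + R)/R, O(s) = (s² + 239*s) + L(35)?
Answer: 3113347/2 ≈ 1.5567e+6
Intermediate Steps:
O(s) = 35 + s² + 239*s (O(s) = (s² + 239*s) + 35 = 35 + s² + 239*s)
Y(R) = 2 (Y(R) = (2*R)/R = 2)
O(-1888)/Y(-919) = (35 + (-1888)² + 239*(-1888))/2 = (35 + 3564544 - 451232)*(½) = 3113347*(½) = 3113347/2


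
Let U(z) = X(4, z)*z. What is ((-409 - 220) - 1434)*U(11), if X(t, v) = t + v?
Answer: -340395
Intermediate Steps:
U(z) = z*(4 + z) (U(z) = (4 + z)*z = z*(4 + z))
((-409 - 220) - 1434)*U(11) = ((-409 - 220) - 1434)*(11*(4 + 11)) = (-629 - 1434)*(11*15) = -2063*165 = -340395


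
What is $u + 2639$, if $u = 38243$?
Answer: $40882$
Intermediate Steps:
$u + 2639 = 38243 + 2639 = 40882$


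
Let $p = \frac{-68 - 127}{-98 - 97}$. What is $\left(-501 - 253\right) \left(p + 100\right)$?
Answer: $-76154$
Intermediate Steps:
$p = 1$ ($p = - \frac{195}{-195} = \left(-195\right) \left(- \frac{1}{195}\right) = 1$)
$\left(-501 - 253\right) \left(p + 100\right) = \left(-501 - 253\right) \left(1 + 100\right) = \left(-754\right) 101 = -76154$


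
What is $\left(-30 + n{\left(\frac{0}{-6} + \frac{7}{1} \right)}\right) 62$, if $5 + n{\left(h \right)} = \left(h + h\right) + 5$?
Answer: $-992$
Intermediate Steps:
$n{\left(h \right)} = 2 h$ ($n{\left(h \right)} = -5 + \left(\left(h + h\right) + 5\right) = -5 + \left(2 h + 5\right) = -5 + \left(5 + 2 h\right) = 2 h$)
$\left(-30 + n{\left(\frac{0}{-6} + \frac{7}{1} \right)}\right) 62 = \left(-30 + 2 \left(\frac{0}{-6} + \frac{7}{1}\right)\right) 62 = \left(-30 + 2 \left(0 \left(- \frac{1}{6}\right) + 7 \cdot 1\right)\right) 62 = \left(-30 + 2 \left(0 + 7\right)\right) 62 = \left(-30 + 2 \cdot 7\right) 62 = \left(-30 + 14\right) 62 = \left(-16\right) 62 = -992$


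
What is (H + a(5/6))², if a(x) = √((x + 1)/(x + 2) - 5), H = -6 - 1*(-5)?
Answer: (17 - I*√1258)²/289 ≈ -3.3529 - 4.1727*I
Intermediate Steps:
H = -1 (H = -6 + 5 = -1)
a(x) = √(-5 + (1 + x)/(2 + x)) (a(x) = √((1 + x)/(2 + x) - 5) = √(-5 + (1 + x)/(2 + x)))
(H + a(5/6))² = (-1 + √((-9 - 20/6)/(2 + 5/6)))² = (-1 + √((-9 - 20/6)/(2 + 5*(⅙))))² = (-1 + √((-9 - 4*⅚)/(2 + ⅚)))² = (-1 + √((-9 - 10/3)/(17/6)))² = (-1 + √((6/17)*(-37/3)))² = (-1 + √(-74/17))² = (-1 + I*√1258/17)²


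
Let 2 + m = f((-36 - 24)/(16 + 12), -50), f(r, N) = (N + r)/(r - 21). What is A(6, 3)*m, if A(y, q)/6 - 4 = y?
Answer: 410/27 ≈ 15.185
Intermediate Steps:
A(y, q) = 24 + 6*y
f(r, N) = (N + r)/(-21 + r)
m = 41/162 (m = -2 + (-50 + (-36 - 24)/(16 + 12))/(-21 + (-36 - 24)/(16 + 12)) = -2 + (-50 - 60/28)/(-21 - 60/28) = -2 + (-50 - 60*1/28)/(-21 - 60*1/28) = -2 + (-50 - 15/7)/(-21 - 15/7) = -2 - 365/7/(-162/7) = -2 - 7/162*(-365/7) = -2 + 365/162 = 41/162 ≈ 0.25309)
A(6, 3)*m = (24 + 6*6)*(41/162) = (24 + 36)*(41/162) = 60*(41/162) = 410/27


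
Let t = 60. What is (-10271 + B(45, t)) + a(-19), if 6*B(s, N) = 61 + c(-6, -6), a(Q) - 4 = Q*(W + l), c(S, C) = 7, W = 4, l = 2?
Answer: -31109/3 ≈ -10370.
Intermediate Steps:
a(Q) = 4 + 6*Q (a(Q) = 4 + Q*(4 + 2) = 4 + Q*6 = 4 + 6*Q)
B(s, N) = 34/3 (B(s, N) = (61 + 7)/6 = (1/6)*68 = 34/3)
(-10271 + B(45, t)) + a(-19) = (-10271 + 34/3) + (4 + 6*(-19)) = -30779/3 + (4 - 114) = -30779/3 - 110 = -31109/3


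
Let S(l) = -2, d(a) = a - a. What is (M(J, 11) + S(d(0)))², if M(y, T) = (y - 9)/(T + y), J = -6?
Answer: 25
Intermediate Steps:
M(y, T) = (-9 + y)/(T + y)
d(a) = 0
(M(J, 11) + S(d(0)))² = ((-9 - 6)/(11 - 6) - 2)² = (-15/5 - 2)² = ((⅕)*(-15) - 2)² = (-3 - 2)² = (-5)² = 25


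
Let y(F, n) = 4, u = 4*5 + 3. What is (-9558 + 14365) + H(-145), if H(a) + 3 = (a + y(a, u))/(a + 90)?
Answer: 264361/55 ≈ 4806.6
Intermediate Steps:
u = 23 (u = 20 + 3 = 23)
H(a) = -3 + (4 + a)/(90 + a) (H(a) = -3 + (a + 4)/(a + 90) = -3 + (4 + a)/(90 + a))
(-9558 + 14365) + H(-145) = (-9558 + 14365) + 2*(-133 - 1*(-145))/(90 - 145) = 4807 + 2*(-133 + 145)/(-55) = 4807 + 2*(-1/55)*12 = 4807 - 24/55 = 264361/55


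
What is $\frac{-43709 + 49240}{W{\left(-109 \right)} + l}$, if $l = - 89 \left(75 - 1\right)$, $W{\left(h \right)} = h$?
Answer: $- \frac{5531}{6695} \approx -0.82614$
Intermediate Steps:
$l = -6586$ ($l = \left(-89\right) 74 = -6586$)
$\frac{-43709 + 49240}{W{\left(-109 \right)} + l} = \frac{-43709 + 49240}{-109 - 6586} = \frac{5531}{-6695} = 5531 \left(- \frac{1}{6695}\right) = - \frac{5531}{6695}$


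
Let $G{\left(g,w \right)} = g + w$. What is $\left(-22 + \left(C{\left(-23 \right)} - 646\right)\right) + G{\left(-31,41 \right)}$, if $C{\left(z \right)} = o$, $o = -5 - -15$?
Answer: $-648$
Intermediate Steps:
$o = 10$ ($o = -5 + 15 = 10$)
$C{\left(z \right)} = 10$
$\left(-22 + \left(C{\left(-23 \right)} - 646\right)\right) + G{\left(-31,41 \right)} = \left(-22 + \left(10 - 646\right)\right) + \left(-31 + 41\right) = \left(-22 + \left(10 - 646\right)\right) + 10 = \left(-22 - 636\right) + 10 = -658 + 10 = -648$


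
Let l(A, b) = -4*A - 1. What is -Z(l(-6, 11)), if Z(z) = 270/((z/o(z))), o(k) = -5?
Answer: 1350/23 ≈ 58.696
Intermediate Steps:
l(A, b) = -1 - 4*A
Z(z) = -1350/z (Z(z) = 270/((z/(-5))) = 270/((z*(-⅕))) = 270/((-z/5)) = 270*(-5/z) = -1350/z)
-Z(l(-6, 11)) = -(-1350)/(-1 - 4*(-6)) = -(-1350)/(-1 + 24) = -(-1350)/23 = -1*(-1350/23) = 1350/23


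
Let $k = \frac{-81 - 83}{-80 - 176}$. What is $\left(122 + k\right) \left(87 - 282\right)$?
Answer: $- \frac{1530555}{64} \approx -23915.0$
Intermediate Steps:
$k = \frac{41}{64}$ ($k = - \frac{164}{-256} = \left(-164\right) \left(- \frac{1}{256}\right) = \frac{41}{64} \approx 0.64063$)
$\left(122 + k\right) \left(87 - 282\right) = \left(122 + \frac{41}{64}\right) \left(87 - 282\right) = \frac{7849}{64} \left(-195\right) = - \frac{1530555}{64}$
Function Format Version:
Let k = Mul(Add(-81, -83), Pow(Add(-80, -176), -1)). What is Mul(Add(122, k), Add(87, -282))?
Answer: Rational(-1530555, 64) ≈ -23915.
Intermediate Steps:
k = Rational(41, 64) (k = Mul(-164, Pow(-256, -1)) = Mul(-164, Rational(-1, 256)) = Rational(41, 64) ≈ 0.64063)
Mul(Add(122, k), Add(87, -282)) = Mul(Add(122, Rational(41, 64)), Add(87, -282)) = Mul(Rational(7849, 64), -195) = Rational(-1530555, 64)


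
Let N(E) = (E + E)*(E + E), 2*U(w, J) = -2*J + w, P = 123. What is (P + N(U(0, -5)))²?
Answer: 49729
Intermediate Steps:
U(w, J) = w/2 - J (U(w, J) = (-2*J + w)/2 = (w - 2*J)/2 = w/2 - J)
N(E) = 4*E² (N(E) = (2*E)*(2*E) = 4*E²)
(P + N(U(0, -5)))² = (123 + 4*((½)*0 - 1*(-5))²)² = (123 + 4*(0 + 5)²)² = (123 + 4*5²)² = (123 + 4*25)² = (123 + 100)² = 223² = 49729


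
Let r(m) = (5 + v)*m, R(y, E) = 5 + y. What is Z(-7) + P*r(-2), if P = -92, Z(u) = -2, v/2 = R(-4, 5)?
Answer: 1286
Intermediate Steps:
v = 2 (v = 2*(5 - 4) = 2*1 = 2)
r(m) = 7*m (r(m) = (5 + 2)*m = 7*m)
Z(-7) + P*r(-2) = -2 - 644*(-2) = -2 - 92*(-14) = -2 + 1288 = 1286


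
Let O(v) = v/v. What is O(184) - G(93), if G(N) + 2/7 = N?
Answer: -642/7 ≈ -91.714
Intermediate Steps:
G(N) = -2/7 + N
O(v) = 1
O(184) - G(93) = 1 - (-2/7 + 93) = 1 - 1*649/7 = 1 - 649/7 = -642/7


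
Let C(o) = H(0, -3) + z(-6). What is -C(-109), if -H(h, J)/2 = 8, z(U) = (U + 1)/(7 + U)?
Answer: 21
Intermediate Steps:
z(U) = (1 + U)/(7 + U)
H(h, J) = -16 (H(h, J) = -2*8 = -16)
C(o) = -21 (C(o) = -16 + (1 - 6)/(7 - 6) = -16 - 5/1 = -16 + 1*(-5) = -16 - 5 = -21)
-C(-109) = -1*(-21) = 21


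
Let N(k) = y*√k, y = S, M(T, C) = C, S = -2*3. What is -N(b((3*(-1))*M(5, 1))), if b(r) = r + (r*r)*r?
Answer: 6*I*√30 ≈ 32.863*I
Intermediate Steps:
S = -6
b(r) = r + r³ (b(r) = r + r²*r = r + r³)
y = -6
N(k) = -6*√k
-N(b((3*(-1))*M(5, 1))) = -(-6)*√((3*(-1))*1 + ((3*(-1))*1)³) = -(-6)*√(-3*1 + (-3*1)³) = -(-6)*√(-3 + (-3)³) = -(-6)*√(-3 - 27) = -(-6)*√(-30) = -(-6)*I*√30 = 6*I*√30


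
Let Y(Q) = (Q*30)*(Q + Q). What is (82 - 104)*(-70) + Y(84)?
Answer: 424900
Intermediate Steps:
Y(Q) = 60*Q² (Y(Q) = (30*Q)*(2*Q) = 60*Q²)
(82 - 104)*(-70) + Y(84) = (82 - 104)*(-70) + 60*84² = -22*(-70) + 60*7056 = 1540 + 423360 = 424900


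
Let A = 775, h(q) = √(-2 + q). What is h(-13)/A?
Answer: I*√15/775 ≈ 0.0049974*I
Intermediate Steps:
h(-13)/A = √(-2 - 13)/775 = √(-15)*(1/775) = (I*√15)*(1/775) = I*√15/775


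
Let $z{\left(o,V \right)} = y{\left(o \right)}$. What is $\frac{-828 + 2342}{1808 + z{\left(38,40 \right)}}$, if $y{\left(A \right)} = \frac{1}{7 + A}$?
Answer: $\frac{68130}{81361} \approx 0.83738$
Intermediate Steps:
$z{\left(o,V \right)} = \frac{1}{7 + o}$
$\frac{-828 + 2342}{1808 + z{\left(38,40 \right)}} = \frac{-828 + 2342}{1808 + \frac{1}{7 + 38}} = \frac{1514}{1808 + \frac{1}{45}} = \frac{1514}{\frac{81361}{45}} = 1514 \cdot \frac{45}{81361} = \frac{68130}{81361}$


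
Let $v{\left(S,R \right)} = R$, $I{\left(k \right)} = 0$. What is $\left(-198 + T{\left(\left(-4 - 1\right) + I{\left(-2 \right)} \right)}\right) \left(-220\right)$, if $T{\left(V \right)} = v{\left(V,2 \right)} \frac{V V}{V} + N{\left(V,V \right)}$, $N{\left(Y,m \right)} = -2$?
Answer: $46200$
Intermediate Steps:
$T{\left(V \right)} = -2 + 2 V$ ($T{\left(V \right)} = 2 \frac{V V}{V} - 2 = 2 \frac{V^{2}}{V} - 2 = 2 V - 2 = -2 + 2 V$)
$\left(-198 + T{\left(\left(-4 - 1\right) + I{\left(-2 \right)} \right)}\right) \left(-220\right) = \left(-198 + \left(-2 + 2 \left(\left(-4 - 1\right) + 0\right)\right)\right) \left(-220\right) = \left(-198 + \left(-2 + 2 \left(-5 + 0\right)\right)\right) \left(-220\right) = \left(-198 + \left(-2 + 2 \left(-5\right)\right)\right) \left(-220\right) = \left(-198 - 12\right) \left(-220\right) = \left(-210\right) \left(-220\right) = 46200$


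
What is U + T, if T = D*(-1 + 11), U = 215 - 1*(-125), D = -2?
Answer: 320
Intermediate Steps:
U = 340 (U = 215 + 125 = 340)
T = -20 (T = -2*(-1 + 11) = -2*10 = -20)
U + T = 340 - 20 = 320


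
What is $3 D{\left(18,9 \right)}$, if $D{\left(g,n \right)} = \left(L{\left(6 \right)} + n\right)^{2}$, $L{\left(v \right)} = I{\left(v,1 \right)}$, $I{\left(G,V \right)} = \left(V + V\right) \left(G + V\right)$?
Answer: $1587$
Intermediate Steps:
$I{\left(G,V \right)} = 2 V \left(G + V\right)$
$L{\left(v \right)} = 2 + 2 v$ ($L{\left(v \right)} = 2 \cdot 1 \left(v + 1\right) = 2 \cdot 1 \left(1 + v\right) = 2 + 2 v$)
$D{\left(g,n \right)} = \left(14 + n\right)^{2}$ ($D{\left(g,n \right)} = \left(\left(2 + 2 \cdot 6\right) + n\right)^{2} = \left(\left(2 + 12\right) + n\right)^{2} = \left(14 + n\right)^{2}$)
$3 D{\left(18,9 \right)} = 3 \left(14 + 9\right)^{2} = 3 \cdot 23^{2} = 3 \cdot 529 = 1587$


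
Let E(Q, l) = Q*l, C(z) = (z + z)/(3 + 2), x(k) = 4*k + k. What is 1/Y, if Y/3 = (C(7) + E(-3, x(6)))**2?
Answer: 25/570288 ≈ 4.3837e-5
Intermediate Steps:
x(k) = 5*k
C(z) = 2*z/5 (C(z) = (2*z)/5 = (2*z)*(1/5) = 2*z/5)
Y = 570288/25 (Y = 3*((2/5)*7 - 15*6)**2 = 3*(14/5 - 3*30)**2 = 3*(14/5 - 90)**2 = 3*(-436/5)**2 = 3*(190096/25) = 570288/25 ≈ 22812.)
1/Y = 1/(570288/25) = 25/570288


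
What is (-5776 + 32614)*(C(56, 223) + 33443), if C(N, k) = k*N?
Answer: 1232696178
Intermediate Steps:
C(N, k) = N*k
(-5776 + 32614)*(C(56, 223) + 33443) = (-5776 + 32614)*(56*223 + 33443) = 26838*(12488 + 33443) = 26838*45931 = 1232696178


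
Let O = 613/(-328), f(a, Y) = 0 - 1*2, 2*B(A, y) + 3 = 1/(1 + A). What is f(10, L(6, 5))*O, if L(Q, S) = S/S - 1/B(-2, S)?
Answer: 613/164 ≈ 3.7378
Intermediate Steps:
B(A, y) = -3/2 + 1/(2*(1 + A))
L(Q, S) = 3/2 (L(Q, S) = S/S - 1/((-2 - 3*(-2))/(2*(1 - 2))) = 1 - 1/((½)*(-2 + 6)/(-1)) = 1 - 1/((½)*(-1)*4) = 1 - 1/(-2) = 1 - 1*(-½) = 1 + ½ = 3/2)
f(a, Y) = -2 (f(a, Y) = 0 - 2 = -2)
O = -613/328 (O = 613*(-1/328) = -613/328 ≈ -1.8689)
f(10, L(6, 5))*O = -2*(-613/328) = 613/164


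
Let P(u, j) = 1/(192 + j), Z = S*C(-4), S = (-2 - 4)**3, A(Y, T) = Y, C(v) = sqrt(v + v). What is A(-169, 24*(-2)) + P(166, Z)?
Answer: -360983/2136 + 3*I*sqrt(2)/2848 ≈ -169.0 + 0.0014897*I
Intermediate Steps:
C(v) = sqrt(2)*sqrt(v) (C(v) = sqrt(2*v) = sqrt(2)*sqrt(v))
S = -216 (S = (-6)**3 = -216)
Z = -432*I*sqrt(2) (Z = -216*sqrt(2)*sqrt(-4) = -216*sqrt(2)*2*I = -432*I*sqrt(2) ≈ -610.94*I)
A(-169, 24*(-2)) + P(166, Z) = -169 + 1/(192 - 432*I*sqrt(2))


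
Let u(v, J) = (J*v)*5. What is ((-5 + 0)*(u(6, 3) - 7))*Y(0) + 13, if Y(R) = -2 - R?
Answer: 843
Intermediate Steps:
u(v, J) = 5*J*v
((-5 + 0)*(u(6, 3) - 7))*Y(0) + 13 = ((-5 + 0)*(5*3*6 - 7))*(-2 - 1*0) + 13 = (-5*(90 - 7))*(-2 + 0) + 13 = -5*83*(-2) + 13 = -415*(-2) + 13 = 830 + 13 = 843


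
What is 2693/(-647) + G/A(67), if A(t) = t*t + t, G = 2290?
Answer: -5393839/1473866 ≈ -3.6597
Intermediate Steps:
A(t) = t + t² (A(t) = t² + t = t + t²)
2693/(-647) + G/A(67) = 2693/(-647) + 2290/((67*(1 + 67))) = 2693*(-1/647) + 2290/((67*68)) = -2693/647 + 2290/4556 = -2693/647 + 2290*(1/4556) = -2693/647 + 1145/2278 = -5393839/1473866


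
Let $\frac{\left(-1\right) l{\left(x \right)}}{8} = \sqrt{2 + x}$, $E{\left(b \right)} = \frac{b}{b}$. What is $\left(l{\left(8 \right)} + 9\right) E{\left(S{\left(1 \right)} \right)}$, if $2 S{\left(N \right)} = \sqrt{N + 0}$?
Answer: $9 - 8 \sqrt{10} \approx -16.298$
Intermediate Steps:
$S{\left(N \right)} = \frac{\sqrt{N}}{2}$ ($S{\left(N \right)} = \frac{\sqrt{N + 0}}{2} = \frac{\sqrt{N}}{2}$)
$E{\left(b \right)} = 1$
$l{\left(x \right)} = - 8 \sqrt{2 + x}$
$\left(l{\left(8 \right)} + 9\right) E{\left(S{\left(1 \right)} \right)} = \left(- 8 \sqrt{2 + 8} + 9\right) 1 = \left(- 8 \sqrt{10} + 9\right) 1 = \left(9 - 8 \sqrt{10}\right) 1 = 9 - 8 \sqrt{10}$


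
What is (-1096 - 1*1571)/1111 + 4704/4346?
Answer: -3182319/2414203 ≈ -1.3182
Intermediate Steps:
(-1096 - 1*1571)/1111 + 4704/4346 = (-1096 - 1571)*(1/1111) + 4704*(1/4346) = -2667*1/1111 + 2352/2173 = -2667/1111 + 2352/2173 = -3182319/2414203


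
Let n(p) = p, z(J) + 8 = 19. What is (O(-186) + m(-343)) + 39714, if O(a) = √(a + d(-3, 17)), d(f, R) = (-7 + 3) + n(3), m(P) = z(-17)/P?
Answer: 13621891/343 + I*√187 ≈ 39714.0 + 13.675*I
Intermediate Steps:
z(J) = 11 (z(J) = -8 + 19 = 11)
m(P) = 11/P
d(f, R) = -1 (d(f, R) = (-7 + 3) + 3 = -4 + 3 = -1)
O(a) = √(-1 + a) (O(a) = √(a - 1) = √(-1 + a))
(O(-186) + m(-343)) + 39714 = (√(-1 - 186) + 11/(-343)) + 39714 = (√(-187) + 11*(-1/343)) + 39714 = (I*√187 - 11/343) + 39714 = (-11/343 + I*√187) + 39714 = 13621891/343 + I*√187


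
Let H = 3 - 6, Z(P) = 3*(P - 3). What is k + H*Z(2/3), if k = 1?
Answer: 22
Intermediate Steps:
Z(P) = -9 + 3*P (Z(P) = 3*(-3 + P) = -9 + 3*P)
H = -3
k + H*Z(2/3) = 1 - 3*(-9 + 3*(2/3)) = 1 - 3*(-9 + 3*(2*(⅓))) = 1 - 3*(-9 + 3*(⅔)) = 1 - 3*(-9 + 2) = 1 - 3*(-7) = 1 + 21 = 22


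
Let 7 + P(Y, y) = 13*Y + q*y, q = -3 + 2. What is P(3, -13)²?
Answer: 2025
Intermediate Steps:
q = -1
P(Y, y) = -7 - y + 13*Y (P(Y, y) = -7 + (13*Y - y) = -7 + (-y + 13*Y) = -7 - y + 13*Y)
P(3, -13)² = (-7 - 1*(-13) + 13*3)² = (-7 + 13 + 39)² = 45² = 2025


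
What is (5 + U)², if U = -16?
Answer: 121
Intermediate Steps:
(5 + U)² = (5 - 16)² = (-11)² = 121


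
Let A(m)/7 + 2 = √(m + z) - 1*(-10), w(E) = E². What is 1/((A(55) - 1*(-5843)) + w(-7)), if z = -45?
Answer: 2974/17689107 - 7*√10/35378214 ≈ 0.00016750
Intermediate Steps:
A(m) = 56 + 7*√(-45 + m) (A(m) = -14 + 7*(√(m - 45) - 1*(-10)) = -14 + 7*(√(-45 + m) + 10) = -14 + 7*(10 + √(-45 + m)) = -14 + (70 + 7*√(-45 + m)) = 56 + 7*√(-45 + m))
1/((A(55) - 1*(-5843)) + w(-7)) = 1/(((56 + 7*√(-45 + 55)) - 1*(-5843)) + (-7)²) = 1/(((56 + 7*√10) + 5843) + 49) = 1/((5899 + 7*√10) + 49) = 1/(5948 + 7*√10)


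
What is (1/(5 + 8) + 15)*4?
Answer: 784/13 ≈ 60.308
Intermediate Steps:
(1/(5 + 8) + 15)*4 = (1/13 + 15)*4 = (196/13)*4 = 784/13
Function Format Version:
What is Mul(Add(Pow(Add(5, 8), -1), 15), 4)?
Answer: Rational(784, 13) ≈ 60.308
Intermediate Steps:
Mul(Add(Pow(Add(5, 8), -1), 15), 4) = Mul(Add(Pow(13, -1), 15), 4) = Mul(Add(Rational(1, 13), 15), 4) = Mul(Rational(196, 13), 4) = Rational(784, 13)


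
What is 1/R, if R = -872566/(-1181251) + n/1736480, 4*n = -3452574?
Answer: 4102437472960/991208570323 ≈ 4.1388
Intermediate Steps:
n = -1726287/2 (n = (¼)*(-3452574) = -1726287/2 ≈ -8.6314e+5)
R = 991208570323/4102437472960 (R = -872566/(-1181251) - 1726287/2/1736480 = -872566*(-1/1181251) - 1726287/2*1/1736480 = 872566/1181251 - 1726287/3472960 = 991208570323/4102437472960 ≈ 0.24161)
1/R = 1/(991208570323/4102437472960) = 4102437472960/991208570323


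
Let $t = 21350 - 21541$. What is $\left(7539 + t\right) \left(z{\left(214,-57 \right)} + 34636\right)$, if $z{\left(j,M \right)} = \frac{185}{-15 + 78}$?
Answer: $\frac{16035195044}{63} \approx 2.5453 \cdot 10^{8}$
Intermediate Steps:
$t = -191$ ($t = 21350 - 21541 = -191$)
$z{\left(j,M \right)} = \frac{185}{63}$
$\left(7539 + t\right) \left(z{\left(214,-57 \right)} + 34636\right) = \left(7539 - 191\right) \left(\frac{185}{63} + 34636\right) = 7348 \cdot \frac{2182253}{63} = \frac{16035195044}{63}$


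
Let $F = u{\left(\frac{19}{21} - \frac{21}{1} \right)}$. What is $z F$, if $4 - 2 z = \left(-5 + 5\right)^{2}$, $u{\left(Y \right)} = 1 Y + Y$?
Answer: $- \frac{1688}{21} \approx -80.381$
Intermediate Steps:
$u{\left(Y \right)} = 2 Y$ ($u{\left(Y \right)} = Y + Y = 2 Y$)
$z = 2$ ($z = 2 - \frac{\left(-5 + 5\right)^{2}}{2} = 2 - \frac{0^{2}}{2} = 2 - 0 = 2 + 0 = 2$)
$F = - \frac{844}{21}$ ($F = 2 \left(\frac{19}{21} - \frac{21}{1}\right) = 2 \left(19 \cdot \frac{1}{21} - 21\right) = 2 \left(\frac{19}{21} - 21\right) = 2 \left(- \frac{422}{21}\right) = - \frac{844}{21} \approx -40.19$)
$z F = 2 \left(- \frac{844}{21}\right) = - \frac{1688}{21}$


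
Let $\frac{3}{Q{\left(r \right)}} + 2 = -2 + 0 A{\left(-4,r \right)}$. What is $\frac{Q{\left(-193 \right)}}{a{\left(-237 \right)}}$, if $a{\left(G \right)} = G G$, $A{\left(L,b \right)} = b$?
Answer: $- \frac{1}{74892} \approx -1.3353 \cdot 10^{-5}$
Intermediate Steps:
$a{\left(G \right)} = G^{2}$
$Q{\left(r \right)} = - \frac{3}{4}$ ($Q{\left(r \right)} = \frac{3}{-2 - \left(2 + 0 r\right)} = \frac{3}{-2 + \left(-2 + 0\right)} = \frac{3}{-2 - 2} = \frac{3}{-4} = 3 \left(- \frac{1}{4}\right) = - \frac{3}{4}$)
$\frac{Q{\left(-193 \right)}}{a{\left(-237 \right)}} = - \frac{3}{4 \left(-237\right)^{2}} = - \frac{3}{4 \cdot 56169} = \left(- \frac{3}{4}\right) \frac{1}{56169} = - \frac{1}{74892}$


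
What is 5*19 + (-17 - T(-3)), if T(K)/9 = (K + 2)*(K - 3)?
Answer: 24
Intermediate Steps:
T(K) = 9*(-3 + K)*(2 + K) (T(K) = 9*((K + 2)*(K - 3)) = 9*((2 + K)*(-3 + K)) = 9*((-3 + K)*(2 + K)) = 9*(-3 + K)*(2 + K))
5*19 + (-17 - T(-3)) = 5*19 + (-17 - (-54 - 9*(-3) + 9*(-3)**2)) = 95 + (-17 - (-54 + 27 + 9*9)) = 95 + (-17 - (-54 + 27 + 81)) = 95 + (-17 - 1*54) = 95 + (-17 - 54) = 95 - 71 = 24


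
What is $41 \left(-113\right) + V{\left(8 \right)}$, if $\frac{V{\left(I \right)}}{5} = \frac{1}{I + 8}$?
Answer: $- \frac{74123}{16} \approx -4632.7$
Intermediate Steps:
$V{\left(I \right)} = \frac{5}{8 + I}$ ($V{\left(I \right)} = \frac{5}{I + 8} = \frac{5}{8 + I}$)
$41 \left(-113\right) + V{\left(8 \right)} = 41 \left(-113\right) + \frac{5}{8 + 8} = -4633 + \frac{5}{16} = - \frac{74123}{16}$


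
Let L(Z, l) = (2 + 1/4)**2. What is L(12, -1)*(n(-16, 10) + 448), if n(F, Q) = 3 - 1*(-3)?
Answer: 18387/8 ≈ 2298.4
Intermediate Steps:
L(Z, l) = 81/16 (L(Z, l) = (2 + 1*(1/4))**2 = (2 + 1/4)**2 = (9/4)**2 = 81/16)
n(F, Q) = 6 (n(F, Q) = 3 + 3 = 6)
L(12, -1)*(n(-16, 10) + 448) = 81*(6 + 448)/16 = (81/16)*454 = 18387/8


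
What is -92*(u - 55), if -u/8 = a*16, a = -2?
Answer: -18492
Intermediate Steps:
u = 256 (u = -(-16)*16 = -8*(-32) = 256)
-92*(u - 55) = -92*(256 - 55) = -92*201 = -18492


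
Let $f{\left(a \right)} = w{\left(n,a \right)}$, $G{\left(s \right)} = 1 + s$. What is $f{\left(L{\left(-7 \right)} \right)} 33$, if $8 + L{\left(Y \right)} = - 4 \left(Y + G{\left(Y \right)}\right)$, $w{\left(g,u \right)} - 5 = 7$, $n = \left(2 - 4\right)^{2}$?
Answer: $396$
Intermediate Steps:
$n = 4$ ($n = \left(-2\right)^{2} = 4$)
$w{\left(g,u \right)} = 12$ ($w{\left(g,u \right)} = 5 + 7 = 12$)
$L{\left(Y \right)} = -12 - 8 Y$ ($L{\left(Y \right)} = -8 - 4 \left(Y + \left(1 + Y\right)\right) = -8 - 4 \left(1 + 2 Y\right) = -8 - \left(4 + 8 Y\right) = -12 - 8 Y$)
$f{\left(a \right)} = 12$
$f{\left(L{\left(-7 \right)} \right)} 33 = 12 \cdot 33 = 396$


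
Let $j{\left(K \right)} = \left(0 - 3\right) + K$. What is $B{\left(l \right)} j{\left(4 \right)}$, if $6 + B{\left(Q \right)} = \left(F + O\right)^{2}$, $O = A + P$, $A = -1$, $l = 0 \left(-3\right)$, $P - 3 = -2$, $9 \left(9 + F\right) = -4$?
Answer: $\frac{6739}{81} \approx 83.198$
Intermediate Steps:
$F = - \frac{85}{9}$ ($F = -9 + \frac{1}{9} \left(-4\right) = -9 - \frac{4}{9} = - \frac{85}{9} \approx -9.4444$)
$j{\left(K \right)} = -3 + K$
$P = 1$ ($P = 3 - 2 = 1$)
$l = 0$
$O = 0$ ($O = -1 + 1 = 0$)
$B{\left(Q \right)} = \frac{6739}{81}$ ($B{\left(Q \right)} = -6 + \left(- \frac{85}{9} + 0\right)^{2} = -6 + \left(- \frac{85}{9}\right)^{2} = -6 + \frac{7225}{81} = \frac{6739}{81}$)
$B{\left(l \right)} j{\left(4 \right)} = \frac{6739 \left(-3 + 4\right)}{81} = \frac{6739}{81} \cdot 1 = \frac{6739}{81}$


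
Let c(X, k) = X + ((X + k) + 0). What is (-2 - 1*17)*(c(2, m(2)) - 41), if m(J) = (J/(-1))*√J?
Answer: 703 + 38*√2 ≈ 756.74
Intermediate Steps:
m(J) = -J^(3/2) (m(J) = (J*(-1))*√J = (-J)*√J = -J^(3/2))
c(X, k) = k + 2*X (c(X, k) = X + (X + k) = k + 2*X)
(-2 - 1*17)*(c(2, m(2)) - 41) = (-2 - 1*17)*((-2^(3/2) + 2*2) - 41) = (-2 - 17)*((-2*√2 + 4) - 41) = -19*((-2*√2 + 4) - 41) = -19*((4 - 2*√2) - 41) = -19*(-37 - 2*√2) = 703 + 38*√2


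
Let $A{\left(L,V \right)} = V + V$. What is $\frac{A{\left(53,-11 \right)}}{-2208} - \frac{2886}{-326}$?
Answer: $\frac{1594865}{179952} \approx 8.8627$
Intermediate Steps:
$A{\left(L,V \right)} = 2 V$
$\frac{A{\left(53,-11 \right)}}{-2208} - \frac{2886}{-326} = \frac{2 \left(-11\right)}{-2208} - \frac{2886}{-326} = \left(-22\right) \left(- \frac{1}{2208}\right) - - \frac{1443}{163} = \frac{11}{1104} + \frac{1443}{163} = \frac{1594865}{179952}$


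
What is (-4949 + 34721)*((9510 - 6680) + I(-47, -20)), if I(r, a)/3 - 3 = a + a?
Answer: 80950068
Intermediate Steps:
I(r, a) = 9 + 6*a (I(r, a) = 9 + 3*(a + a) = 9 + 3*(2*a) = 9 + 6*a)
(-4949 + 34721)*((9510 - 6680) + I(-47, -20)) = (-4949 + 34721)*((9510 - 6680) + (9 + 6*(-20))) = 29772*(2830 + (9 - 120)) = 29772*(2830 - 111) = 29772*2719 = 80950068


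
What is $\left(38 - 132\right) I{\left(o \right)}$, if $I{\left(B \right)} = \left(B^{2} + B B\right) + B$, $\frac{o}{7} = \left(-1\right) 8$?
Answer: $-584304$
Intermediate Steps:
$o = -56$ ($o = 7 \left(\left(-1\right) 8\right) = 7 \left(-8\right) = -56$)
$I{\left(B \right)} = B + 2 B^{2}$ ($I{\left(B \right)} = \left(B^{2} + B^{2}\right) + B = 2 B^{2} + B = B + 2 B^{2}$)
$\left(38 - 132\right) I{\left(o \right)} = \left(38 - 132\right) \left(- 56 \left(1 + 2 \left(-56\right)\right)\right) = - 94 \left(- 56 \left(1 - 112\right)\right) = - 94 \left(\left(-56\right) \left(-111\right)\right) = \left(-94\right) 6216 = -584304$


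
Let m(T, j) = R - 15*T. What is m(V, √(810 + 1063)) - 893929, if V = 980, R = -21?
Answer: -908650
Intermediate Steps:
m(T, j) = -21 - 15*T
m(V, √(810 + 1063)) - 893929 = (-21 - 15*980) - 893929 = (-21 - 14700) - 893929 = -14721 - 893929 = -908650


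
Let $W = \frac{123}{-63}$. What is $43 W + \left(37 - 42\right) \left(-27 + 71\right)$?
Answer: $- \frac{6383}{21} \approx -303.95$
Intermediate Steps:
$W = - \frac{41}{21}$ ($W = 123 \left(- \frac{1}{63}\right) = - \frac{41}{21} \approx -1.9524$)
$43 W + \left(37 - 42\right) \left(-27 + 71\right) = 43 \left(- \frac{41}{21}\right) + \left(37 - 42\right) \left(-27 + 71\right) = - \frac{1763}{21} - 220 = - \frac{6383}{21}$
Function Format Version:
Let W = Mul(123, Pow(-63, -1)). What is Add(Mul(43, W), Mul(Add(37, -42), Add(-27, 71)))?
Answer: Rational(-6383, 21) ≈ -303.95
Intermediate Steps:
W = Rational(-41, 21) (W = Mul(123, Rational(-1, 63)) = Rational(-41, 21) ≈ -1.9524)
Add(Mul(43, W), Mul(Add(37, -42), Add(-27, 71))) = Add(Mul(43, Rational(-41, 21)), Mul(Add(37, -42), Add(-27, 71))) = Add(Rational(-1763, 21), Mul(-5, 44)) = Add(Rational(-1763, 21), -220) = Rational(-6383, 21)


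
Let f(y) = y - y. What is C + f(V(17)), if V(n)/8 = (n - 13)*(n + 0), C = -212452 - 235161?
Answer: -447613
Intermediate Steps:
C = -447613
V(n) = 8*n*(-13 + n) (V(n) = 8*((n - 13)*(n + 0)) = 8*((-13 + n)*n) = 8*(n*(-13 + n)) = 8*n*(-13 + n))
f(y) = 0
C + f(V(17)) = -447613 + 0 = -447613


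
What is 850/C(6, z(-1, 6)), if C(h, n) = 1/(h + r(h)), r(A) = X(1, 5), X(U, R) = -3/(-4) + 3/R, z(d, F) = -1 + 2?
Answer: 12495/2 ≈ 6247.5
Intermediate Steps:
z(d, F) = 1
X(U, R) = ¾ + 3/R (X(U, R) = -3*(-¼) + 3/R = ¾ + 3/R)
r(A) = 27/20 (r(A) = ¾ + 3/5 = ¾ + 3*(⅕) = ¾ + ⅗ = 27/20)
C(h, n) = 1/(27/20 + h) (C(h, n) = 1/(h + 27/20) = 1/(27/20 + h))
850/C(6, z(-1, 6)) = 850/((20/(27 + 20*6))) = 850/((20/(27 + 120))) = 850/((20/147)) = 850/((20*(1/147))) = 850/(20/147) = 850*(147/20) = 12495/2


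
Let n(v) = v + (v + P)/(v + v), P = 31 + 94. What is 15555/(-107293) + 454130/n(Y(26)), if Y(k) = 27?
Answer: 263112334131/17274173 ≈ 15232.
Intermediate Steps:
P = 125
n(v) = v + (125 + v)/(2*v) (n(v) = v + (v + 125)/(v + v) = v + (125 + v)/((2*v)) = v + (125 + v)*(1/(2*v)) = v + (125 + v)/(2*v))
15555/(-107293) + 454130/n(Y(26)) = 15555/(-107293) + 454130/(½ + 27 + (125/2)/27) = 15555*(-1/107293) + 454130/(½ + 27 + (125/2)*(1/27)) = -15555/107293 + 454130/(½ + 27 + 125/54) = -15555/107293 + 454130/(805/27) = -15555/107293 + 454130*(27/805) = -15555/107293 + 2452302/161 = 263112334131/17274173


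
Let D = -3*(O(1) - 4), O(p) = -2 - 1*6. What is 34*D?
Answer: 1224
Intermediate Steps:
O(p) = -8 (O(p) = -2 - 6 = -8)
D = 36 (D = -3*(-8 - 4) = -3*(-12) = 36)
34*D = 34*36 = 1224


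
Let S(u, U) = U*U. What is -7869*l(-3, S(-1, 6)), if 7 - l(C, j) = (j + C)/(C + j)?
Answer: -47214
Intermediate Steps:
S(u, U) = U²
l(C, j) = 6 (l(C, j) = 7 - (j + C)/(C + j) = 7 - (C + j)/(C + j) = 7 - 1*1 = 7 - 1 = 6)
-7869*l(-3, S(-1, 6)) = -7869*6 = -47214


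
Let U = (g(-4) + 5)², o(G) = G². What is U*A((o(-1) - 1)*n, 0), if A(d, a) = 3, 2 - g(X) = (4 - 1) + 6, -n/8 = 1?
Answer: 12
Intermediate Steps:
n = -8 (n = -8*1 = -8)
g(X) = -7 (g(X) = 2 - ((4 - 1) + 6) = 2 - (3 + 6) = 2 - 1*9 = 2 - 9 = -7)
U = 4 (U = (-7 + 5)² = (-2)² = 4)
U*A((o(-1) - 1)*n, 0) = 4*3 = 12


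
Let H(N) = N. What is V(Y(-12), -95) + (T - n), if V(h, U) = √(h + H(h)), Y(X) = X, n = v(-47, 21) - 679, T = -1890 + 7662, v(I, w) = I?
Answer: 6498 + 2*I*√6 ≈ 6498.0 + 4.899*I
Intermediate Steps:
T = 5772
n = -726 (n = -47 - 679 = -726)
V(h, U) = √2*√h (V(h, U) = √(h + h) = √(2*h) = √2*√h)
V(Y(-12), -95) + (T - n) = √2*√(-12) + (5772 - 1*(-726)) = √2*(2*I*√3) + (5772 + 726) = 2*I*√6 + 6498 = 6498 + 2*I*√6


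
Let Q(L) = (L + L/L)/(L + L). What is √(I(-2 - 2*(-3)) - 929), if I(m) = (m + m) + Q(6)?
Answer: 47*I*√15/6 ≈ 30.338*I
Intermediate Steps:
Q(L) = (1 + L)/(2*L) (Q(L) = (L + 1)/((2*L)) = (1 + L)*(1/(2*L)) = (1 + L)/(2*L))
I(m) = 7/12 + 2*m (I(m) = (m + m) + (½)*(1 + 6)/6 = 2*m + (½)*(⅙)*7 = 2*m + 7/12 = 7/12 + 2*m)
√(I(-2 - 2*(-3)) - 929) = √((7/12 + 2*(-2 - 2*(-3))) - 929) = √((7/12 + 2*(-2 + 6)) - 929) = √((7/12 + 2*4) - 929) = √((7/12 + 8) - 929) = √(103/12 - 929) = √(-11045/12) = 47*I*√15/6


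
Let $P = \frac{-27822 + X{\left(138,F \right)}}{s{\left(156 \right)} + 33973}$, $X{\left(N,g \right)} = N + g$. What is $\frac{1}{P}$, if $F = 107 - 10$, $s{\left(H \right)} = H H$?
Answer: $- \frac{58309}{27587} \approx -2.1136$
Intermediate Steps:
$s{\left(H \right)} = H^{2}$
$F = 97$
$P = - \frac{27587}{58309}$ ($P = \frac{-27822 + \left(138 + 97\right)}{156^{2} + 33973} = \frac{-27822 + 235}{24336 + 33973} = - \frac{27587}{58309} \approx -0.47312$)
$\frac{1}{P} = \frac{1}{- \frac{27587}{58309}} = - \frac{58309}{27587}$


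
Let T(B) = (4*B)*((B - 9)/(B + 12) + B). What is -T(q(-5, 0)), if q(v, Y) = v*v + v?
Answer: -3255/2 ≈ -1627.5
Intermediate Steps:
q(v, Y) = v + v**2 (q(v, Y) = v**2 + v = v + v**2)
T(B) = 4*B*(B + (-9 + B)/(12 + B)) (T(B) = (4*B)*((-9 + B)/(12 + B) + B) = (4*B)*(B + (-9 + B)/(12 + B)) = 4*B*(B + (-9 + B)/(12 + B)))
-T(q(-5, 0)) = -4*(-5*(1 - 5))*(-9 + (-5*(1 - 5))**2 + 13*(-5*(1 - 5)))/(12 - 5*(1 - 5)) = -4*(-5*(-4))*(-9 + (-5*(-4))**2 + 13*(-5*(-4)))/(12 - 5*(-4)) = -4*20*(-9 + 20**2 + 13*20)/(12 + 20) = -4*20*(-9 + 400 + 260)/32 = -4*20*651/32 = -1*3255/2 = -3255/2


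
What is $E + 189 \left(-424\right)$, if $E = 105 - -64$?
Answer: $-79967$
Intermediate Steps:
$E = 169$ ($E = 105 + 64 = 169$)
$E + 189 \left(-424\right) = 169 + 189 \left(-424\right) = 169 - 80136 = -79967$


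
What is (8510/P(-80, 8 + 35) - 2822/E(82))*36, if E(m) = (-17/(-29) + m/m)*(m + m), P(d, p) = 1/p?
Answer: 12422223369/943 ≈ 1.3173e+7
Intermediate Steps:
E(m) = 92*m/29 (E(m) = (-17*(-1/29) + 1)*(2*m) = (17/29 + 1)*(2*m) = 46*(2*m)/29 = 92*m/29)
(8510/P(-80, 8 + 35) - 2822/E(82))*36 = (8510/(1/(8 + 35)) - 2822/((92/29)*82))*36 = (8510/(1/43) - 2822/7544/29)*36 = (8510/(1/43) - 2822*29/7544)*36 = (8510*43 - 40919/3772)*36 = (365930 - 40919/3772)*36 = (1380247041/3772)*36 = 12422223369/943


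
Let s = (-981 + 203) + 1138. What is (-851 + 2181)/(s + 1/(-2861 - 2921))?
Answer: 7690060/2081519 ≈ 3.6944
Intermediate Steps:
s = 360 (s = -778 + 1138 = 360)
(-851 + 2181)/(s + 1/(-2861 - 2921)) = (-851 + 2181)/(360 + 1/(-2861 - 2921)) = 1330/(360 + 1/(-5782)) = 1330/(360 - 1/5782) = 1330/(2081519/5782) = 1330*(5782/2081519) = 7690060/2081519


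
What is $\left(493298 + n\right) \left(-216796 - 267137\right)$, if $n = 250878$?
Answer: $-360131324208$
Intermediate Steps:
$\left(493298 + n\right) \left(-216796 - 267137\right) = \left(493298 + 250878\right) \left(-216796 - 267137\right) = 744176 \left(-483933\right) = -360131324208$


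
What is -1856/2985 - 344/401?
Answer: -1771096/1196985 ≈ -1.4796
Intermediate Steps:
-1856/2985 - 344/401 = -1771096/1196985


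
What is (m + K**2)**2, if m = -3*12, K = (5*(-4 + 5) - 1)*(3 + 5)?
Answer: 976144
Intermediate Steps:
K = 32 (K = (5*1 - 1)*8 = (5 - 1)*8 = 4*8 = 32)
m = -36
(m + K**2)**2 = (-36 + 32**2)**2 = (-36 + 1024)**2 = 988**2 = 976144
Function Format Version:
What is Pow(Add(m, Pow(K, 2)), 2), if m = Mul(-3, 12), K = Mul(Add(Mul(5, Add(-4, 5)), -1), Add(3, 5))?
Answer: 976144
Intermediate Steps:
K = 32 (K = Mul(Add(Mul(5, 1), -1), 8) = Mul(Add(5, -1), 8) = Mul(4, 8) = 32)
m = -36
Pow(Add(m, Pow(K, 2)), 2) = Pow(Add(-36, Pow(32, 2)), 2) = Pow(Add(-36, 1024), 2) = Pow(988, 2) = 976144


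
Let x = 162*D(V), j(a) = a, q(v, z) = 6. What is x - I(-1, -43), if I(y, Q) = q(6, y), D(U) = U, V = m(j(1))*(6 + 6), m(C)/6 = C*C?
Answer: 11658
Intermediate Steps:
m(C) = 6*C**2 (m(C) = 6*(C*C) = 6*C**2)
V = 72 (V = (6*1**2)*(6 + 6) = (6*1)*12 = 6*12 = 72)
I(y, Q) = 6
x = 11664 (x = 162*72 = 11664)
x - I(-1, -43) = 11664 - 1*6 = 11664 - 6 = 11658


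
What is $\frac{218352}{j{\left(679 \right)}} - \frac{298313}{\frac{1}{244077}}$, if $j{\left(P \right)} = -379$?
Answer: $- \frac{27595498874631}{379} \approx -7.2811 \cdot 10^{10}$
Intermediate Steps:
$\frac{218352}{j{\left(679 \right)}} - \frac{298313}{\frac{1}{244077}} = \frac{218352}{-379} - \frac{298313}{\frac{1}{244077}} = 218352 \left(- \frac{1}{379}\right) - 298313 \frac{1}{\frac{1}{244077}} = - \frac{218352}{379} - 72811342101 = - \frac{27595498874631}{379}$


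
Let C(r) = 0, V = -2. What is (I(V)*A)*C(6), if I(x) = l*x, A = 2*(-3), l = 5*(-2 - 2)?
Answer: 0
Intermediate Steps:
l = -20 (l = 5*(-4) = -20)
A = -6
I(x) = -20*x
(I(V)*A)*C(6) = (-20*(-2)*(-6))*0 = (40*(-6))*0 = -240*0 = 0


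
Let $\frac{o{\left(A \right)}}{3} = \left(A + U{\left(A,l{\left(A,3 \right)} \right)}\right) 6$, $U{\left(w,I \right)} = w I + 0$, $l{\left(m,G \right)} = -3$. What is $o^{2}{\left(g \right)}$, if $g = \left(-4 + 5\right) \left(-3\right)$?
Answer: $11664$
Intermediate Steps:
$U{\left(w,I \right)} = I w$ ($U{\left(w,I \right)} = I w + 0 = I w$)
$g = -3$ ($g = 1 \left(-3\right) = -3$)
$o{\left(A \right)} = - 36 A$ ($o{\left(A \right)} = 3 \left(A - 3 A\right) 6 = 3 - 2 A 6 = 3 \left(- 12 A\right) = - 36 A$)
$o^{2}{\left(g \right)} = \left(\left(-36\right) \left(-3\right)\right)^{2} = 108^{2} = 11664$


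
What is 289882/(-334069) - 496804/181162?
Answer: -109241209180/30260304089 ≈ -3.6101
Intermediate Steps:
289882/(-334069) - 496804/181162 = 289882*(-1/334069) - 496804*1/181162 = -289882/334069 - 248402/90581 = -109241209180/30260304089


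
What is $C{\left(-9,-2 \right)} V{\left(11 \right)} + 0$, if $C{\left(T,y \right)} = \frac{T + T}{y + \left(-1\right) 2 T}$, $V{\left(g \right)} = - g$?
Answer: $\frac{99}{8} \approx 12.375$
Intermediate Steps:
$C{\left(T,y \right)} = \frac{2 T}{y - 2 T}$
$C{\left(-9,-2 \right)} V{\left(11 \right)} + 0 = 2 \left(-9\right) \frac{1}{-2 - -18} \left(\left(-1\right) 11\right) + 0 = 2 \left(-9\right) \frac{1}{-2 + 18} \left(-11\right) + 0 = 2 \left(-9\right) \frac{1}{16} \left(-11\right) + 0 = \left(- \frac{9}{8}\right) \left(-11\right) + 0 = \frac{99}{8} + 0 = \frac{99}{8}$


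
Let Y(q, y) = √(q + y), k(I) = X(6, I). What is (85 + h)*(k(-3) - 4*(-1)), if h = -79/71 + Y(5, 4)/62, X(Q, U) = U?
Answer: 369485/4402 ≈ 83.936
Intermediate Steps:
k(I) = I
h = -4685/4402 (h = -79/71 + √(5 + 4)/62 = -79*1/71 + √9*(1/62) = -79/71 + 3*(1/62) = -79/71 + 3/62 = -4685/4402 ≈ -1.0643)
(85 + h)*(k(-3) - 4*(-1)) = (85 - 4685/4402)*(-3 - 4*(-1)) = 369485*(-3 + 4)/4402 = (369485/4402)*1 = 369485/4402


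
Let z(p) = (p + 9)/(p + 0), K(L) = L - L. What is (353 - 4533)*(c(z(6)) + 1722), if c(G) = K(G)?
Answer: -7197960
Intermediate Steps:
K(L) = 0
z(p) = (9 + p)/p
c(G) = 0
(353 - 4533)*(c(z(6)) + 1722) = (353 - 4533)*(0 + 1722) = -4180*1722 = -7197960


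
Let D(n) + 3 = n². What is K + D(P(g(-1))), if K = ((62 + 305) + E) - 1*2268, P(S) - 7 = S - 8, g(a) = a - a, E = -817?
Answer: -2720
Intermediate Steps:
g(a) = 0
P(S) = -1 + S (P(S) = 7 + (S - 8) = 7 + (-8 + S) = -1 + S)
D(n) = -3 + n²
K = -2718 (K = ((62 + 305) - 817) - 1*2268 = (367 - 817) - 2268 = -450 - 2268 = -2718)
K + D(P(g(-1))) = -2718 + (-3 + (-1 + 0)²) = -2718 + (-3 + (-1)²) = -2718 + (-3 + 1) = -2718 - 2 = -2720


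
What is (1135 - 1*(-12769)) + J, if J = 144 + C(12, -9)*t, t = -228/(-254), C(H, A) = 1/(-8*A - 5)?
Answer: 119534546/8509 ≈ 14048.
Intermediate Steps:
C(H, A) = 1/(-5 - 8*A)
t = 114/127 (t = -228*(-1/254) = 114/127 ≈ 0.89764)
J = 1225410/8509 (J = 144 - 1/(5 + 8*(-9))*(114/127) = 144 - 1/(5 - 72)*(114/127) = 144 - 1/(-67)*(114/127) = 144 - 1*(-1/67)*(114/127) = 144 + (1/67)*(114/127) = 144 + 114/8509 = 1225410/8509 ≈ 144.01)
(1135 - 1*(-12769)) + J = (1135 - 1*(-12769)) + 1225410/8509 = (1135 + 12769) + 1225410/8509 = 13904 + 1225410/8509 = 119534546/8509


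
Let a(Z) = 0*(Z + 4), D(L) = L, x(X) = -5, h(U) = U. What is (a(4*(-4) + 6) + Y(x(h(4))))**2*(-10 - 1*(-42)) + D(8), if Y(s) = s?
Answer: 808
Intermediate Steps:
a(Z) = 0 (a(Z) = 0*(4 + Z) = 0)
(a(4*(-4) + 6) + Y(x(h(4))))**2*(-10 - 1*(-42)) + D(8) = (0 - 5)**2*(-10 - 1*(-42)) + 8 = (-5)**2*(-10 + 42) + 8 = 25*32 + 8 = 800 + 8 = 808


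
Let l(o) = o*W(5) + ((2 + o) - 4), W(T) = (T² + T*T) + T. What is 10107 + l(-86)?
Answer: 5289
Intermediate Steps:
W(T) = T + 2*T² (W(T) = (T² + T²) + T = 2*T² + T = T + 2*T²)
l(o) = -2 + 56*o (l(o) = o*(5*(1 + 2*5)) + ((2 + o) - 4) = o*(5*(1 + 10)) + (-2 + o) = o*(5*11) + (-2 + o) = o*55 + (-2 + o) = 55*o + (-2 + o) = -2 + 56*o)
10107 + l(-86) = 10107 + (-2 + 56*(-86)) = 10107 + (-2 - 4816) = 10107 - 4818 = 5289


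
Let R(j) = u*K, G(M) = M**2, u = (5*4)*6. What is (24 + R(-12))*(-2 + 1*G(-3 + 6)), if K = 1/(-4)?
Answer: -42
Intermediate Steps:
K = -1/4 ≈ -0.25000
u = 120 (u = 20*6 = 120)
R(j) = -30 (R(j) = 120*(-1/4) = -30)
(24 + R(-12))*(-2 + 1*G(-3 + 6)) = (24 - 30)*(-2 + 1*(-3 + 6)**2) = -6*(-2 + 1*3**2) = -6*(-2 + 1*9) = -6*(-2 + 9) = -6*7 = -42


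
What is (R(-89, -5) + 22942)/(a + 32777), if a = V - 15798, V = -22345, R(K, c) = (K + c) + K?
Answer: -22759/5366 ≈ -4.2413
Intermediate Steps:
R(K, c) = c + 2*K
a = -38143 (a = -22345 - 15798 = -38143)
(R(-89, -5) + 22942)/(a + 32777) = ((-5 + 2*(-89)) + 22942)/(-38143 + 32777) = ((-5 - 178) + 22942)/(-5366) = (-183 + 22942)*(-1/5366) = 22759*(-1/5366) = -22759/5366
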